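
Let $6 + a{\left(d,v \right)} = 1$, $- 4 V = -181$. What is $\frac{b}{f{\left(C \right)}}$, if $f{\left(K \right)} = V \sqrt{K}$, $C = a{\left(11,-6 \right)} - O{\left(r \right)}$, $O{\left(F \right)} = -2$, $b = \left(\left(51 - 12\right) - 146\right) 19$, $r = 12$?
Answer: $\frac{8132 i \sqrt{3}}{543} \approx 25.939 i$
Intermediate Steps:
$V = \frac{181}{4}$ ($V = \left(- \frac{1}{4}\right) \left(-181\right) = \frac{181}{4} \approx 45.25$)
$a{\left(d,v \right)} = -5$ ($a{\left(d,v \right)} = -6 + 1 = -5$)
$b = -2033$ ($b = \left(\left(51 - 12\right) - 146\right) 19 = \left(39 - 146\right) 19 = \left(-107\right) 19 = -2033$)
$C = -3$ ($C = -5 - -2 = -5 + 2 = -3$)
$f{\left(K \right)} = \frac{181 \sqrt{K}}{4}$
$\frac{b}{f{\left(C \right)}} = - \frac{2033}{\frac{181}{4} \sqrt{-3}} = - \frac{2033}{\frac{181}{4} i \sqrt{3}} = - 2033 \left(- \frac{4 i \sqrt{3}}{543}\right) = \frac{8132 i \sqrt{3}}{543}$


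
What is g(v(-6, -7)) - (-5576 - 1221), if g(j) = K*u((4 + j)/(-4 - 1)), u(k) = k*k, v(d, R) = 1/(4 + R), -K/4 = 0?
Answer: 6797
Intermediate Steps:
K = 0 (K = -4*0 = 0)
u(k) = k²
g(j) = 0 (g(j) = 0*((4 + j)/(-4 - 1))² = 0*((4 + j)/(-5))² = 0*((4 + j)*(-⅕))² = 0*(-⅘ - j/5)² = 0)
g(v(-6, -7)) - (-5576 - 1221) = 0 - (-5576 - 1221) = 0 - 1*(-6797) = 0 + 6797 = 6797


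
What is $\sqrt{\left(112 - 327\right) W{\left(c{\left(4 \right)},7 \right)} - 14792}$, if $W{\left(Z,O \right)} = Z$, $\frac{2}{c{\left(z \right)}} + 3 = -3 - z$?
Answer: $7 i \sqrt{301} \approx 121.45 i$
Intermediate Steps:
$c{\left(z \right)} = \frac{2}{-6 - z}$ ($c{\left(z \right)} = \frac{2}{-3 - \left(3 + z\right)} = \frac{2}{-6 - z}$)
$\sqrt{\left(112 - 327\right) W{\left(c{\left(4 \right)},7 \right)} - 14792} = \sqrt{\left(112 - 327\right) \left(- \frac{2}{6 + 4}\right) - 14792} = \sqrt{- 215 \left(- \frac{2}{10}\right) - 14792} = \sqrt{- 215 \left(\left(-2\right) \frac{1}{10}\right) - 14792} = \sqrt{\left(-215\right) \left(- \frac{1}{5}\right) - 14792} = \sqrt{43 - 14792} = \sqrt{-14749} = 7 i \sqrt{301}$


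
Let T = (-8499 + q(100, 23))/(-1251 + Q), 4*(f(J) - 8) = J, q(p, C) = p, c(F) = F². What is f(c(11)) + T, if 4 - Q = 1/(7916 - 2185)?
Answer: 642981025/14293116 ≈ 44.985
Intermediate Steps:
f(J) = 8 + J/4
Q = 22923/5731 (Q = 4 - 1/(7916 - 2185) = 4 - 1/5731 = 22923/5731 ≈ 3.9998)
T = 48134669/7146558 (T = (-8499 + 100)/(-1251 + 22923/5731) = -8399/(-7146558/5731) = -8399*(-5731/7146558) = 48134669/7146558 ≈ 6.7354)
f(c(11)) + T = (8 + (¼)*11²) + 48134669/7146558 = (8 + (¼)*121) + 48134669/7146558 = (8 + 121/4) + 48134669/7146558 = 153/4 + 48134669/7146558 = 642981025/14293116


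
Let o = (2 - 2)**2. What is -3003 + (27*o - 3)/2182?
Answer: -6552549/2182 ≈ -3003.0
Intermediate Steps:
o = 0 (o = 0**2 = 0)
-3003 + (27*o - 3)/2182 = -3003 + (27*0 - 3)/2182 = -3003 + (0 - 3)*(1/2182) = -3003 - 3*1/2182 = -3003 - 3/2182 = -6552549/2182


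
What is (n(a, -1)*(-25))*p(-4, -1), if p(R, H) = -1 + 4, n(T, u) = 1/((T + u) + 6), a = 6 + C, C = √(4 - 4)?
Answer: -75/11 ≈ -6.8182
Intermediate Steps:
C = 0 (C = √0 = 0)
a = 6 (a = 6 + 0 = 6)
n(T, u) = 1/(6 + T + u)
p(R, H) = 3
(n(a, -1)*(-25))*p(-4, -1) = (-25/(6 + 6 - 1))*3 = (-25/11)*3 = ((1/11)*(-25))*3 = -25/11*3 = -75/11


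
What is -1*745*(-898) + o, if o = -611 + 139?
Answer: 668538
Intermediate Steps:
o = -472
-1*745*(-898) + o = -1*745*(-898) - 472 = -745*(-898) - 472 = 669010 - 472 = 668538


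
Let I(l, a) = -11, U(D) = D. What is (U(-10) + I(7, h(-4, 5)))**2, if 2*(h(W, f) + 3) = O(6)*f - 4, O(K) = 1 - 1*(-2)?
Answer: 441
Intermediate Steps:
O(K) = 3 (O(K) = 1 + 2 = 3)
h(W, f) = -5 + 3*f/2 (h(W, f) = -3 + (3*f - 4)/2 = -3 + (-4 + 3*f)/2 = -3 + (-2 + 3*f/2) = -5 + 3*f/2)
(U(-10) + I(7, h(-4, 5)))**2 = (-10 - 11)**2 = (-21)**2 = 441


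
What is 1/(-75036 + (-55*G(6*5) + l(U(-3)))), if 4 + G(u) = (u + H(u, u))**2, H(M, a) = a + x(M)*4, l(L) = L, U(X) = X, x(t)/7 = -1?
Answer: -1/131139 ≈ -7.6255e-6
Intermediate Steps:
x(t) = -7 (x(t) = 7*(-1) = -7)
H(M, a) = -28 + a (H(M, a) = a - 7*4 = a - 28 = -28 + a)
G(u) = -4 + (-28 + 2*u)**2 (G(u) = -4 + (u + (-28 + u))**2 = -4 + (-28 + 2*u)**2)
1/(-75036 + (-55*G(6*5) + l(U(-3)))) = 1/(-75036 + (-55*(-4 + 4*(-14 + 6*5)**2) - 3)) = 1/(-75036 + (-55*(-4 + 4*(-14 + 30)**2) - 3)) = 1/(-75036 + (-55*(-4 + 4*16**2) - 3)) = 1/(-75036 + (-55*(-4 + 4*256) - 3)) = 1/(-75036 + (-55*(-4 + 1024) - 3)) = 1/(-75036 + (-55*1020 - 3)) = 1/(-75036 + (-56100 - 3)) = 1/(-75036 - 56103) = 1/(-131139) = -1/131139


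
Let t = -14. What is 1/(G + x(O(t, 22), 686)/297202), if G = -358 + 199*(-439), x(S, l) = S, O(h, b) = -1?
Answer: -297202/26070262239 ≈ -1.1400e-5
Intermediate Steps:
G = -87719 (G = -358 - 87361 = -87719)
1/(G + x(O(t, 22), 686)/297202) = 1/(-87719 - 1/297202) = 1/(-26070262239/297202) = -297202/26070262239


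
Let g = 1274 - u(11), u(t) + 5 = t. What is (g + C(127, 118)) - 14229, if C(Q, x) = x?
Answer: -12843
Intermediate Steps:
u(t) = -5 + t
g = 1268 (g = 1274 - (-5 + 11) = 1274 - 1*6 = 1274 - 6 = 1268)
(g + C(127, 118)) - 14229 = (1268 + 118) - 14229 = 1386 - 14229 = -12843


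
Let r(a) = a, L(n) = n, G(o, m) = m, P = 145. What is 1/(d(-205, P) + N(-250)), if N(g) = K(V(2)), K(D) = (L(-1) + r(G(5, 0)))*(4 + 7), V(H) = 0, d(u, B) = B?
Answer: 1/134 ≈ 0.0074627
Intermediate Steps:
K(D) = -11 (K(D) = (-1 + 0)*(4 + 7) = -1*11 = -11)
N(g) = -11
1/(d(-205, P) + N(-250)) = 1/(145 - 11) = 1/134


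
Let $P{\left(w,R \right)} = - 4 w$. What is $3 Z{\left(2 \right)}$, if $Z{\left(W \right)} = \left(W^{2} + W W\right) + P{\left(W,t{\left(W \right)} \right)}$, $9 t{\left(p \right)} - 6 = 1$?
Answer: $0$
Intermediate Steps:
$t{\left(p \right)} = \frac{7}{9}$ ($t{\left(p \right)} = \frac{2}{3} + \frac{1}{9} \cdot 1 = \frac{2}{3} + \frac{1}{9} = \frac{7}{9}$)
$Z{\left(W \right)} = - 4 W + 2 W^{2}$ ($Z{\left(W \right)} = \left(W^{2} + W W\right) - 4 W = \left(W^{2} + W^{2}\right) - 4 W = 2 W^{2} - 4 W = - 4 W + 2 W^{2}$)
$3 Z{\left(2 \right)} = 3 \cdot 2 \cdot 2 \left(-2 + 2\right) = 3 \cdot 2 \cdot 2 \cdot 0 = 3 \cdot 0 = 0$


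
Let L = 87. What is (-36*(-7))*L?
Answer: 21924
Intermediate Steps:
(-36*(-7))*L = -36*(-7)*87 = 252*87 = 21924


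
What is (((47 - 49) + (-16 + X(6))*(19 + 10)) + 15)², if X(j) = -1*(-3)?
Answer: 132496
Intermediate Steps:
X(j) = 3
(((47 - 49) + (-16 + X(6))*(19 + 10)) + 15)² = (((47 - 49) + (-16 + 3)*(19 + 10)) + 15)² = ((-2 - 13*29) + 15)² = ((-2 - 377) + 15)² = (-379 + 15)² = (-364)² = 132496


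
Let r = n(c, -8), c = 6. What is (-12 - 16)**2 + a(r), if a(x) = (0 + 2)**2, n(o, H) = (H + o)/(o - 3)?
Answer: 788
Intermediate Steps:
n(o, H) = (H + o)/(-3 + o)
r = -2/3 (r = (-8 + 6)/(-3 + 6) = -2/3 ≈ -0.66667)
a(x) = 4 (a(x) = 2**2 = 4)
(-12 - 16)**2 + a(r) = (-12 - 16)**2 + 4 = (-28)**2 + 4 = 784 + 4 = 788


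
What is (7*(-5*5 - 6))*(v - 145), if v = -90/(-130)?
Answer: 407092/13 ≈ 31315.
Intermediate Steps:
v = 9/13 (v = -90*(-1/130) = 9/13 ≈ 0.69231)
(7*(-5*5 - 6))*(v - 145) = (7*(-5*5 - 6))*(9/13 - 145) = (7*(-25 - 6))*(-1876/13) = (7*(-31))*(-1876/13) = -217*(-1876/13) = 407092/13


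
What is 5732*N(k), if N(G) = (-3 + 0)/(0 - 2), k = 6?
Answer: 8598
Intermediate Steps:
N(G) = 3/2 (N(G) = -3/(-2) = -3*(-½) = 3/2)
5732*N(k) = 5732*(3/2) = 8598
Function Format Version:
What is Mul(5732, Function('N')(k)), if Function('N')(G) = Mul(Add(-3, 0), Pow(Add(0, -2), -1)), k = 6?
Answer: 8598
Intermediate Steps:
Function('N')(G) = Rational(3, 2) (Function('N')(G) = Mul(-3, Pow(-2, -1)) = Mul(-3, Rational(-1, 2)) = Rational(3, 2))
Mul(5732, Function('N')(k)) = Mul(5732, Rational(3, 2)) = 8598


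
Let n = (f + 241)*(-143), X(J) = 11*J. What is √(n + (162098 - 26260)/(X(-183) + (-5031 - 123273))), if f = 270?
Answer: I*√10256044807383/11847 ≈ 270.32*I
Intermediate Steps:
n = -73073 (n = (270 + 241)*(-143) = 511*(-143) = -73073)
√(n + (162098 - 26260)/(X(-183) + (-5031 - 123273))) = √(-73073 + (162098 - 26260)/(11*(-183) + (-5031 - 123273))) = √(-73073 + 135838/(-2013 - 128304)) = √(-73073 + 135838/(-130317)) = √(-73073 + 135838*(-1/130317)) = √(-73073 - 135838/130317) = √(-9522789979/130317) = I*√10256044807383/11847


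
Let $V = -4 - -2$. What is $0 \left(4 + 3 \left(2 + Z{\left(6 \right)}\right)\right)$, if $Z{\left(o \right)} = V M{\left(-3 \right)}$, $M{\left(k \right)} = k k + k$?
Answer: $0$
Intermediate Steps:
$V = -2$ ($V = -4 + 2 = -2$)
$M{\left(k \right)} = k + k^{2}$ ($M{\left(k \right)} = k^{2} + k = k + k^{2}$)
$Z{\left(o \right)} = -12$ ($Z{\left(o \right)} = - 2 \left(- 3 \left(1 - 3\right)\right) = - 2 \left(\left(-3\right) \left(-2\right)\right) = \left(-2\right) 6 = -12$)
$0 \left(4 + 3 \left(2 + Z{\left(6 \right)}\right)\right) = 0 \left(4 + 3 \left(2 - 12\right)\right) = 0 \left(4 + 3 \left(-10\right)\right) = 0 \left(4 - 30\right) = 0 \left(-26\right) = 0$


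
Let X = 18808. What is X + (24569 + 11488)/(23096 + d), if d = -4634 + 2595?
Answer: 132025371/7019 ≈ 18810.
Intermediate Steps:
d = -2039
X + (24569 + 11488)/(23096 + d) = 18808 + (24569 + 11488)/(23096 - 2039) = 18808 + 36057/21057 = 18808 + 36057*(1/21057) = 18808 + 12019/7019 = 132025371/7019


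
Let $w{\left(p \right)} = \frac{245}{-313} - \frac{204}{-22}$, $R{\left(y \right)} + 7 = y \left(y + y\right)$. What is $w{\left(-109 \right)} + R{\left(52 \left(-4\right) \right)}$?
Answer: $\frac{297921034}{3443} \approx 86530.0$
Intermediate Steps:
$R{\left(y \right)} = -7 + 2 y^{2}$ ($R{\left(y \right)} = -7 + y \left(y + y\right) = -7 + y 2 y = -7 + 2 y^{2}$)
$w{\left(p \right)} = \frac{29231}{3443}$ ($w{\left(p \right)} = 245 \left(- \frac{1}{313}\right) - - \frac{102}{11} = - \frac{245}{313} + \frac{102}{11} = \frac{29231}{3443}$)
$w{\left(-109 \right)} + R{\left(52 \left(-4\right) \right)} = \frac{29231}{3443} - \left(7 - 2 \left(52 \left(-4\right)\right)^{2}\right) = \frac{29231}{3443} - \left(7 - 2 \left(-208\right)^{2}\right) = \frac{29231}{3443} + \left(-7 + 2 \cdot 43264\right) = \frac{29231}{3443} + \left(-7 + 86528\right) = \frac{29231}{3443} + 86521 = \frac{297921034}{3443}$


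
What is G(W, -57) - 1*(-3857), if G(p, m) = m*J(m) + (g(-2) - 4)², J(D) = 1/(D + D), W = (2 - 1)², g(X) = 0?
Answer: 7747/2 ≈ 3873.5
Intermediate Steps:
W = 1 (W = 1² = 1)
J(D) = 1/(2*D)
G(p, m) = 33/2 (G(p, m) = m*(1/(2*m)) + (0 - 4)² = ½ + (-4)² = ½ + 16 = 33/2)
G(W, -57) - 1*(-3857) = 33/2 - 1*(-3857) = 33/2 + 3857 = 7747/2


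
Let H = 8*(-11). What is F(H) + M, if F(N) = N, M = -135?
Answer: -223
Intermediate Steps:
H = -88
F(H) + M = -88 - 135 = -223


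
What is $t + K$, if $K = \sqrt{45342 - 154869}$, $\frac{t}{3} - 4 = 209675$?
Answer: $629037 + i \sqrt{109527} \approx 6.2904 \cdot 10^{5} + 330.95 i$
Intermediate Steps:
$t = 629037$ ($t = 12 + 3 \cdot 209675 = 12 + 629025 = 629037$)
$K = i \sqrt{109527}$ ($K = \sqrt{-109527} = i \sqrt{109527} \approx 330.95 i$)
$t + K = 629037 + i \sqrt{109527}$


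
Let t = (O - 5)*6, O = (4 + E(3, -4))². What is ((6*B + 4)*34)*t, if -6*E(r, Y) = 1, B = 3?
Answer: 130526/3 ≈ 43509.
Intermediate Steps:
E(r, Y) = -⅙ (E(r, Y) = -⅙*1 = -⅙)
O = 529/36 (O = (4 - ⅙)² = (23/6)² = 529/36 ≈ 14.694)
t = 349/6 (t = (529/36 - 5)*6 = (349/36)*6 = 349/6 ≈ 58.167)
((6*B + 4)*34)*t = ((6*3 + 4)*34)*(349/6) = ((18 + 4)*34)*(349/6) = (22*34)*(349/6) = 748*(349/6) = 130526/3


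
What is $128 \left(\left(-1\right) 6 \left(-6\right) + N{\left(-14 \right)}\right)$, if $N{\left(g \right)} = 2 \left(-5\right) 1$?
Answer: $3328$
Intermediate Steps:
$N{\left(g \right)} = -10$ ($N{\left(g \right)} = \left(-10\right) 1 = -10$)
$128 \left(\left(-1\right) 6 \left(-6\right) + N{\left(-14 \right)}\right) = 128 \left(\left(-1\right) 6 \left(-6\right) - 10\right) = 128 \left(\left(-6\right) \left(-6\right) - 10\right) = 128 \left(36 - 10\right) = 128 \cdot 26 = 3328$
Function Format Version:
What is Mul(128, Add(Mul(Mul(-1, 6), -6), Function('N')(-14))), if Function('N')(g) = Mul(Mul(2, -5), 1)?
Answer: 3328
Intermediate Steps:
Function('N')(g) = -10 (Function('N')(g) = Mul(-10, 1) = -10)
Mul(128, Add(Mul(Mul(-1, 6), -6), Function('N')(-14))) = Mul(128, Add(Mul(Mul(-1, 6), -6), -10)) = Mul(128, Add(Mul(-6, -6), -10)) = Mul(128, Add(36, -10)) = Mul(128, 26) = 3328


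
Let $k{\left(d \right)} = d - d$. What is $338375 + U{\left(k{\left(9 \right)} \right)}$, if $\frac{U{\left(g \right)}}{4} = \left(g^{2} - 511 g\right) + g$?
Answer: $338375$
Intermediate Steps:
$k{\left(d \right)} = 0$
$U{\left(g \right)} = - 2040 g + 4 g^{2}$ ($U{\left(g \right)} = 4 \left(\left(g^{2} - 511 g\right) + g\right) = 4 \left(g^{2} - 510 g\right) = - 2040 g + 4 g^{2}$)
$338375 + U{\left(k{\left(9 \right)} \right)} = 338375 + 4 \cdot 0 \left(-510 + 0\right) = 338375 + 4 \cdot 0 \left(-510\right) = 338375 + 0 = 338375$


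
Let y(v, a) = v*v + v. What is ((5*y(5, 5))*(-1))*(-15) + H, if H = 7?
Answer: 2257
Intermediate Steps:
y(v, a) = v + v**2 (y(v, a) = v**2 + v = v + v**2)
((5*y(5, 5))*(-1))*(-15) + H = ((5*(5*(1 + 5)))*(-1))*(-15) + 7 = ((5*(5*6))*(-1))*(-15) + 7 = ((5*30)*(-1))*(-15) + 7 = (150*(-1))*(-15) + 7 = -150*(-15) + 7 = 2250 + 7 = 2257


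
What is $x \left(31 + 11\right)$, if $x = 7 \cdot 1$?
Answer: $294$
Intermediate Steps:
$x = 7$
$x \left(31 + 11\right) = 7 \left(31 + 11\right) = 7 \cdot 42 = 294$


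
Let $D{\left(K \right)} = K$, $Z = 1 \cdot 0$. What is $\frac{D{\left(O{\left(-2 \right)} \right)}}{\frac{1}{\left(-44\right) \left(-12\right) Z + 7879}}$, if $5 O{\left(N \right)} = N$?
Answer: $- \frac{15758}{5} \approx -3151.6$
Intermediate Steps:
$O{\left(N \right)} = \frac{N}{5}$
$Z = 0$
$\frac{D{\left(O{\left(-2 \right)} \right)}}{\frac{1}{\left(-44\right) \left(-12\right) Z + 7879}} = \frac{\frac{1}{5} \left(-2\right)}{\frac{1}{\left(-44\right) \left(-12\right) 0 + 7879}} = - \frac{2}{5 \frac{1}{528 \cdot 0 + 7879}} = - \frac{2}{5 \frac{1}{0 + 7879}} = - \frac{2}{5 \cdot \frac{1}{7879}} = - \frac{2 \frac{1}{\frac{1}{7879}}}{5} = \left(- \frac{2}{5}\right) 7879 = - \frac{15758}{5}$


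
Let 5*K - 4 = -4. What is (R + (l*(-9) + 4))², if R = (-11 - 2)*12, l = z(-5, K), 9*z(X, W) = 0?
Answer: 23104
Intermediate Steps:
K = 0 (K = ⅘ + (⅕)*(-4) = ⅘ - ⅘ = 0)
z(X, W) = 0 (z(X, W) = (⅑)*0 = 0)
l = 0
R = -156 (R = -13*12 = -156)
(R + (l*(-9) + 4))² = (-156 + (0*(-9) + 4))² = (-156 + (0 + 4))² = (-156 + 4)² = (-152)² = 23104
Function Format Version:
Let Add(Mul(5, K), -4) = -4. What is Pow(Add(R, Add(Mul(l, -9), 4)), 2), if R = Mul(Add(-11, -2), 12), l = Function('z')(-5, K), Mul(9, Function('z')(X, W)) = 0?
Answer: 23104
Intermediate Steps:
K = 0 (K = Add(Rational(4, 5), Mul(Rational(1, 5), -4)) = Add(Rational(4, 5), Rational(-4, 5)) = 0)
Function('z')(X, W) = 0 (Function('z')(X, W) = Mul(Rational(1, 9), 0) = 0)
l = 0
R = -156 (R = Mul(-13, 12) = -156)
Pow(Add(R, Add(Mul(l, -9), 4)), 2) = Pow(Add(-156, Add(Mul(0, -9), 4)), 2) = Pow(Add(-156, Add(0, 4)), 2) = Pow(Add(-156, 4), 2) = Pow(-152, 2) = 23104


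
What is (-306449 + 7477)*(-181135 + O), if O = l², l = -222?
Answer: 39419757172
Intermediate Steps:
O = 49284 (O = (-222)² = 49284)
(-306449 + 7477)*(-181135 + O) = (-306449 + 7477)*(-181135 + 49284) = -298972*(-131851) = 39419757172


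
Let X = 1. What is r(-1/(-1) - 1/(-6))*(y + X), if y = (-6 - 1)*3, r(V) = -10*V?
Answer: 700/3 ≈ 233.33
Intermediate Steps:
y = -21 (y = -7*3 = -21)
r(-1/(-1) - 1/(-6))*(y + X) = (-10*(-1/(-1) - 1/(-6)))*(-21 + 1) = -10*(-1*(-1) - 1*(-1/6))*(-20) = -10*(1 + 1/6)*(-20) = -10*7/6*(-20) = -35/3*(-20) = 700/3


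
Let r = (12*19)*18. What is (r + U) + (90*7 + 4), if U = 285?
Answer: 5023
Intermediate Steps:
r = 4104 (r = 228*18 = 4104)
(r + U) + (90*7 + 4) = (4104 + 285) + (90*7 + 4) = 4389 + (630 + 4) = 4389 + 634 = 5023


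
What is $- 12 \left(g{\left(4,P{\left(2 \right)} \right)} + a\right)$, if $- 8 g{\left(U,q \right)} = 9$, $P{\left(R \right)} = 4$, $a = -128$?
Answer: $\frac{3099}{2} \approx 1549.5$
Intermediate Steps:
$g{\left(U,q \right)} = - \frac{9}{8}$ ($g{\left(U,q \right)} = \left(- \frac{1}{8}\right) 9 = - \frac{9}{8}$)
$- 12 \left(g{\left(4,P{\left(2 \right)} \right)} + a\right) = - 12 \left(- \frac{9}{8} - 128\right) = \left(-12\right) \left(- \frac{1033}{8}\right) = \frac{3099}{2}$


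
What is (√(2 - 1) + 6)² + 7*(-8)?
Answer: -7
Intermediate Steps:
(√(2 - 1) + 6)² + 7*(-8) = (√1 + 6)² - 56 = (1 + 6)² - 56 = 7² - 56 = 49 - 56 = -7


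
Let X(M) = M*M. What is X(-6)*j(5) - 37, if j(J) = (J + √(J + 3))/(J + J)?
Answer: -19 + 36*√2/5 ≈ -8.8177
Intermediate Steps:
j(J) = (J + √(3 + J))/(2*J) (j(J) = (J + √(3 + J))/((2*J)) = (J + √(3 + J))*(1/(2*J)) = (J + √(3 + J))/(2*J))
X(M) = M²
X(-6)*j(5) - 37 = (-6)²*((½)*(5 + √(3 + 5))/5) - 37 = 36*((½)*(⅕)*(5 + √8)) - 37 = 36*((½)*(⅕)*(5 + 2*√2)) - 37 = 36*(½ + √2/5) - 37 = (18 + 36*√2/5) - 37 = -19 + 36*√2/5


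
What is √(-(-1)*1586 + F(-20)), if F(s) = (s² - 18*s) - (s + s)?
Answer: √2386 ≈ 48.847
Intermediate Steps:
F(s) = s² - 20*s (F(s) = (s² - 18*s) - 2*s = s² - 20*s)
√(-(-1)*1586 + F(-20)) = √(-(-1)*1586 - 20*(-20 - 20)) = √(-1*(-1586) - 20*(-40)) = √(1586 + 800) = √2386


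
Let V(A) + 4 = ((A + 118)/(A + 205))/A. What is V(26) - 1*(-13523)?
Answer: 13532543/1001 ≈ 13519.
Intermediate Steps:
V(A) = -4 + (118 + A)/(A*(205 + A)) (V(A) = -4 + ((A + 118)/(A + 205))/A = -4 + ((118 + A)/(205 + A))/A = -4 + (118 + A)/(A*(205 + A)))
V(26) - 1*(-13523) = (118 - 819*26 - 4*26²)/(26*(205 + 26)) - 1*(-13523) = (1/26)*(118 - 21294 - 4*676)/231 + 13523 = (1/26)*(1/231)*(118 - 21294 - 2704) + 13523 = (1/26)*(1/231)*(-23880) + 13523 = -3980/1001 + 13523 = 13532543/1001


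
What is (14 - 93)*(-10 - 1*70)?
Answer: 6320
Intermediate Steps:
(14 - 93)*(-10 - 1*70) = -79*(-10 - 70) = -79*(-80) = 6320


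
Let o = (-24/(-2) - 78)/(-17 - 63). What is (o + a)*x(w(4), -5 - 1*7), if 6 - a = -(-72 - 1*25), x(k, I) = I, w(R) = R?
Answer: 10821/10 ≈ 1082.1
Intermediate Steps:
o = 33/40 (o = (-24*(-1)/2 - 78)/(-80) = (-6*(-2) - 78)*(-1/80) = (12 - 78)*(-1/80) = -66*(-1/80) = 33/40 ≈ 0.82500)
a = -91 (a = 6 - (-1)*(-72 - 1*25) = 6 - (-1)*(-72 - 25) = 6 - (-1)*(-97) = 6 - 1*97 = 6 - 97 = -91)
(o + a)*x(w(4), -5 - 1*7) = (33/40 - 91)*(-5 - 1*7) = -3607*(-5 - 7)/40 = -3607/40*(-12) = 10821/10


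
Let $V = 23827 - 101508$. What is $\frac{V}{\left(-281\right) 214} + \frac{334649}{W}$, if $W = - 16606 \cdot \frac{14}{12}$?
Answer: $- \frac{7979493071}{499292602} \approx -15.982$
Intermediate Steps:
$V = -77681$ ($V = 23827 - 101508 = -77681$)
$W = - \frac{58121}{3}$ ($W = - 16606 \cdot 14 \cdot \frac{1}{12} = \left(-16606\right) \frac{7}{6} = - \frac{58121}{3} \approx -19374.0$)
$\frac{V}{\left(-281\right) 214} + \frac{334649}{W} = - \frac{77681}{\left(-281\right) 214} + \frac{334649}{- \frac{58121}{3}} = - \frac{77681}{-60134} + 334649 \left(- \frac{3}{58121}\right) = \left(-77681\right) \left(- \frac{1}{60134}\right) - \frac{143421}{8303} = \frac{77681}{60134} - \frac{143421}{8303} = - \frac{7979493071}{499292602}$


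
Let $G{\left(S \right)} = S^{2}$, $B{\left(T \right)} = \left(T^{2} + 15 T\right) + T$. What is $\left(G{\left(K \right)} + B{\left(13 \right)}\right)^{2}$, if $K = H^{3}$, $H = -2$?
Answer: $194481$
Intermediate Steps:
$B{\left(T \right)} = T^{2} + 16 T$
$K = -8$ ($K = \left(-2\right)^{3} = -8$)
$\left(G{\left(K \right)} + B{\left(13 \right)}\right)^{2} = \left(\left(-8\right)^{2} + 13 \left(16 + 13\right)\right)^{2} = \left(64 + 13 \cdot 29\right)^{2} = \left(64 + 377\right)^{2} = 441^{2} = 194481$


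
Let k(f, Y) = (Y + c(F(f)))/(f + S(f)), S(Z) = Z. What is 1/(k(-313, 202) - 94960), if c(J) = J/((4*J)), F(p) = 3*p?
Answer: -2504/237780649 ≈ -1.0531e-5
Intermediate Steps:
c(J) = ¼ (c(J) = J*(1/(4*J)) = ¼)
k(f, Y) = (¼ + Y)/(2*f) (k(f, Y) = (Y + ¼)/(f + f) = (¼ + Y)/((2*f)) = (¼ + Y)*(1/(2*f)) = (¼ + Y)/(2*f))
1/(k(-313, 202) - 94960) = 1/((⅛)*(1 + 4*202)/(-313) - 94960) = 1/((⅛)*(-1/313)*(1 + 808) - 94960) = 1/((⅛)*(-1/313)*809 - 94960) = 1/(-809/2504 - 94960) = 1/(-237780649/2504) = -2504/237780649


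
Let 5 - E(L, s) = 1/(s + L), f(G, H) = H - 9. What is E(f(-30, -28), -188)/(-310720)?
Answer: -563/34956000 ≈ -1.6106e-5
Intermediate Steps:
f(G, H) = -9 + H
E(L, s) = 5 - 1/(L + s) (E(L, s) = 5 - 1/(s + L) = 5 - 1/(L + s))
E(f(-30, -28), -188)/(-310720) = ((-1 + 5*(-9 - 28) + 5*(-188))/((-9 - 28) - 188))/(-310720) = ((-1 + 5*(-37) - 940)/(-37 - 188))*(-1/310720) = ((-1 - 185 - 940)/(-225))*(-1/310720) = -1/225*(-1126)*(-1/310720) = (1126/225)*(-1/310720) = -563/34956000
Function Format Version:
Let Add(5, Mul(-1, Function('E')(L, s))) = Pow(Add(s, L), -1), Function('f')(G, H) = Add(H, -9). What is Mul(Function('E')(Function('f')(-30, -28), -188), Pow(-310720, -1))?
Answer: Rational(-563, 34956000) ≈ -1.6106e-5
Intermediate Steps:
Function('f')(G, H) = Add(-9, H)
Function('E')(L, s) = Add(5, Mul(-1, Pow(Add(L, s), -1))) (Function('E')(L, s) = Add(5, Mul(-1, Pow(Add(s, L), -1))) = Add(5, Mul(-1, Pow(Add(L, s), -1))))
Mul(Function('E')(Function('f')(-30, -28), -188), Pow(-310720, -1)) = Mul(Mul(Pow(Add(Add(-9, -28), -188), -1), Add(-1, Mul(5, Add(-9, -28)), Mul(5, -188))), Pow(-310720, -1)) = Mul(Mul(Pow(Add(-37, -188), -1), Add(-1, Mul(5, -37), -940)), Rational(-1, 310720)) = Mul(Mul(Pow(-225, -1), Add(-1, -185, -940)), Rational(-1, 310720)) = Mul(Mul(Rational(-1, 225), -1126), Rational(-1, 310720)) = Mul(Rational(1126, 225), Rational(-1, 310720)) = Rational(-563, 34956000)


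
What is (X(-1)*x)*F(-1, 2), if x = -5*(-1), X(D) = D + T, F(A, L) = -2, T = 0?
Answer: 10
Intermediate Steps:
X(D) = D (X(D) = D + 0 = D)
x = 5
(X(-1)*x)*F(-1, 2) = -1*5*(-2) = -5*(-2) = 10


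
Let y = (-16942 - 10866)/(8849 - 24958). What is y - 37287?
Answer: -600628475/16109 ≈ -37285.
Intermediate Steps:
y = 27808/16109 (y = -27808/(-16109) = -27808*(-1/16109) = 27808/16109 ≈ 1.7262)
y - 37287 = 27808/16109 - 37287 = -600628475/16109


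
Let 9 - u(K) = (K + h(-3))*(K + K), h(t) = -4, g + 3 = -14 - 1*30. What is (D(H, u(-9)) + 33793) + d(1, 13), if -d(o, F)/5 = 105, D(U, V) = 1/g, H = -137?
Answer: 1563595/47 ≈ 33268.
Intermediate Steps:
g = -47 (g = -3 + (-14 - 1*30) = -3 + (-14 - 30) = -3 - 44 = -47)
u(K) = 9 - 2*K*(-4 + K) (u(K) = 9 - (K - 4)*(K + K) = 9 - (-4 + K)*2*K = 9 - 2*K*(-4 + K))
D(U, V) = -1/47 (D(U, V) = 1/(-47) = -1/47)
d(o, F) = -525 (d(o, F) = -5*105 = -525)
(D(H, u(-9)) + 33793) + d(1, 13) = (-1/47 + 33793) - 525 = 1588270/47 - 525 = 1563595/47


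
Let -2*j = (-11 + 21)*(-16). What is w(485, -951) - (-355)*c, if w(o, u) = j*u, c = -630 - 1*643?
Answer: -527995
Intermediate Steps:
c = -1273 (c = -630 - 643 = -1273)
j = 80 (j = -(-11 + 21)*(-16)/2 = -5*(-16) = -1/2*(-160) = 80)
w(o, u) = 80*u
w(485, -951) - (-355)*c = 80*(-951) - (-355)*(-1273) = -76080 - 1*451915 = -76080 - 451915 = -527995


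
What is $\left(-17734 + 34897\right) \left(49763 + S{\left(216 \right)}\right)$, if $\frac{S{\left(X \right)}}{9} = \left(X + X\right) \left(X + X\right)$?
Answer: $29681331777$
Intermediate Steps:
$S{\left(X \right)} = 36 X^{2}$ ($S{\left(X \right)} = 9 \left(X + X\right) \left(X + X\right) = 9 \cdot 2 X 2 X = 9 \cdot 4 X^{2} = 36 X^{2}$)
$\left(-17734 + 34897\right) \left(49763 + S{\left(216 \right)}\right) = \left(-17734 + 34897\right) \left(49763 + 36 \cdot 216^{2}\right) = 17163 \left(49763 + 36 \cdot 46656\right) = 17163 \left(49763 + 1679616\right) = 17163 \cdot 1729379 = 29681331777$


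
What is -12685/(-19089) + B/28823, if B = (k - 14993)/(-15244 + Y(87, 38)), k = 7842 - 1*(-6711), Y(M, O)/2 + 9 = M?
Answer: 689559907825/1037681437842 ≈ 0.66452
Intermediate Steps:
Y(M, O) = -18 + 2*M
k = 14553 (k = 7842 + 6711 = 14553)
B = 55/1886 (B = (14553 - 14993)/(-15244 + (-18 + 2*87)) = -440/(-15244 + (-18 + 174)) = -440/(-15244 + 156) = -440/(-15088) = -440*(-1/15088) = 55/1886 ≈ 0.029162)
-12685/(-19089) + B/28823 = -12685/(-19089) + (55/1886)/28823 = -12685*(-1/19089) + (55/1886)*(1/28823) = 12685/19089 + 55/54360178 = 689559907825/1037681437842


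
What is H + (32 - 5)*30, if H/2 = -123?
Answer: 564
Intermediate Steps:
H = -246 (H = 2*(-123) = -246)
H + (32 - 5)*30 = -246 + (32 - 5)*30 = -246 + 27*30 = -246 + 810 = 564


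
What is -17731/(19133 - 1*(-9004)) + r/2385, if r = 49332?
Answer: 49843187/2485435 ≈ 20.054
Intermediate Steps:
-17731/(19133 - 1*(-9004)) + r/2385 = -17731/(19133 - 1*(-9004)) + 49332/2385 = -17731/(19133 + 9004) + 49332*(1/2385) = -17731/28137 + 16444/795 = 49843187/2485435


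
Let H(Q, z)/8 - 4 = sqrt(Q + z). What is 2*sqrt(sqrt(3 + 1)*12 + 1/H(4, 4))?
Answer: sqrt(769 + 384*sqrt(2))/(2*sqrt(2 + sqrt(2))) ≈ 9.8017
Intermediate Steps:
H(Q, z) = 32 + 8*sqrt(Q + z)
2*sqrt(sqrt(3 + 1)*12 + 1/H(4, 4)) = 2*sqrt(sqrt(3 + 1)*12 + 1/(32 + 8*sqrt(4 + 4))) = 2*sqrt(sqrt(4)*12 + 1/(32 + 8*sqrt(8))) = 2*sqrt(2*12 + 1/(32 + 8*(2*sqrt(2)))) = 2*sqrt(24 + 1/(32 + 16*sqrt(2)))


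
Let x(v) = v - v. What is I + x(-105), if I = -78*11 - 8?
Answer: -866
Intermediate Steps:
x(v) = 0
I = -866 (I = -858 - 8 = -866)
I + x(-105) = -866 + 0 = -866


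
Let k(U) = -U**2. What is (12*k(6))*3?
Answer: -1296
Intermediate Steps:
(12*k(6))*3 = (12*(-1*6**2))*3 = (12*(-1*36))*3 = (12*(-36))*3 = -432*3 = -1296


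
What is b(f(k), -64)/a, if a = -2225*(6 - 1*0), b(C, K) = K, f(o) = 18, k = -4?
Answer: 32/6675 ≈ 0.0047940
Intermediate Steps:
a = -13350 (a = -2225*(6 + 0) = -2225*6 = -13350)
b(f(k), -64)/a = -64/(-13350) = -64*(-1/13350) = 32/6675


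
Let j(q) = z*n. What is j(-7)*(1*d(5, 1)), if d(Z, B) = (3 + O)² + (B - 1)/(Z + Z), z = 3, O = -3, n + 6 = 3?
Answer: 0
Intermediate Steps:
n = -3 (n = -6 + 3 = -3)
d(Z, B) = (-1 + B)/(2*Z) (d(Z, B) = (3 - 3)² + (B - 1)/(Z + Z) = 0² + (-1 + B)/((2*Z)) = 0 + (-1 + B)*(1/(2*Z)) = 0 + (-1 + B)/(2*Z) = (-1 + B)/(2*Z))
j(q) = -9 (j(q) = 3*(-3) = -9)
j(-7)*(1*d(5, 1)) = -9*(½)*(-1 + 1)/5 = -9*(½)*(⅕)*0 = -9*0 = 0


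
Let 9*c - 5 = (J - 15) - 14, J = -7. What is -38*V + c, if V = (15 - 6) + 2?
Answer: -3793/9 ≈ -421.44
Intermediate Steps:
c = -31/9 (c = 5/9 + ((-7 - 15) - 14)/9 = 5/9 + (-22 - 14)/9 = 5/9 + (⅑)*(-36) = 5/9 - 4 = -31/9 ≈ -3.4444)
V = 11 (V = 9 + 2 = 11)
-38*V + c = -38*11 - 31/9 = -418 - 31/9 = -3793/9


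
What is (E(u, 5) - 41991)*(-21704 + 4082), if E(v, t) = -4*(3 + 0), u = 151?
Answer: 740176866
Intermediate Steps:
E(v, t) = -12 (E(v, t) = -4*3 = -12)
(E(u, 5) - 41991)*(-21704 + 4082) = (-12 - 41991)*(-21704 + 4082) = -42003*(-17622) = 740176866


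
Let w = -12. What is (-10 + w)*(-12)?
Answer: 264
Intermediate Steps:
(-10 + w)*(-12) = (-10 - 12)*(-12) = -22*(-12) = 264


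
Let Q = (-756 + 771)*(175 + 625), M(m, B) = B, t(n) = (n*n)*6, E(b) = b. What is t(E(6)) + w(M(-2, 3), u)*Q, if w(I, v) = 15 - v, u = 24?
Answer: -107784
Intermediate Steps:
t(n) = 6*n² (t(n) = n²*6 = 6*n²)
Q = 12000 (Q = 15*800 = 12000)
t(E(6)) + w(M(-2, 3), u)*Q = 6*6² + (15 - 1*24)*12000 = 6*36 + (15 - 24)*12000 = 216 - 9*12000 = 216 - 108000 = -107784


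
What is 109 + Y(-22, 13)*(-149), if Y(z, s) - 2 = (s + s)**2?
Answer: -100913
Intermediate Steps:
Y(z, s) = 2 + 4*s**2 (Y(z, s) = 2 + (s + s)**2 = 2 + (2*s)**2 = 2 + 4*s**2)
109 + Y(-22, 13)*(-149) = 109 + (2 + 4*13**2)*(-149) = 109 + (2 + 4*169)*(-149) = 109 + (2 + 676)*(-149) = 109 + 678*(-149) = 109 - 101022 = -100913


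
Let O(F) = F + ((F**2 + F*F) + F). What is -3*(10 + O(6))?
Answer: -282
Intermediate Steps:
O(F) = 2*F + 2*F**2 (O(F) = F + ((F**2 + F**2) + F) = F + (2*F**2 + F) = F + (F + 2*F**2) = 2*F + 2*F**2)
-3*(10 + O(6)) = -3*(10 + 2*6*(1 + 6)) = -3*(10 + 2*6*7) = -3*(10 + 84) = -3*94 = -282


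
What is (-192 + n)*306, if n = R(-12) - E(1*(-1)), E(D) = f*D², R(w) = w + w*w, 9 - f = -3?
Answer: -22032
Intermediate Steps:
f = 12 (f = 9 - 1*(-3) = 9 + 3 = 12)
R(w) = w + w²
E(D) = 12*D²
n = 120 (n = -12*(1 - 12) - 12*(1*(-1))² = -12*(-11) - 12*(-1)² = 132 - 12 = 120)
(-192 + n)*306 = (-192 + 120)*306 = -72*306 = -22032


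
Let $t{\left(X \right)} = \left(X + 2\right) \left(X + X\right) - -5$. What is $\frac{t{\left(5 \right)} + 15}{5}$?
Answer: $18$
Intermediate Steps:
$t{\left(X \right)} = 5 + 2 X \left(2 + X\right)$ ($t{\left(X \right)} = \left(2 + X\right) 2 X + 5 = 2 X \left(2 + X\right) + 5 = 5 + 2 X \left(2 + X\right)$)
$\frac{t{\left(5 \right)} + 15}{5} = \frac{\left(5 + 2 \cdot 5^{2} + 4 \cdot 5\right) + 15}{5} = \left(\left(5 + 2 \cdot 25 + 20\right) + 15\right) \frac{1}{5} = \left(\left(5 + 50 + 20\right) + 15\right) \frac{1}{5} = \left(75 + 15\right) \frac{1}{5} = 90 \cdot \frac{1}{5} = 18$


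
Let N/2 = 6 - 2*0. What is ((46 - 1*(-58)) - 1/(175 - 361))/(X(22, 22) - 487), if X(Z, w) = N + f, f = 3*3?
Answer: -19345/86676 ≈ -0.22319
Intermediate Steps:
N = 12 (N = 2*(6 - 2*0) = 2*(6 + 0) = 2*6 = 12)
f = 9
X(Z, w) = 21 (X(Z, w) = 12 + 9 = 21)
((46 - 1*(-58)) - 1/(175 - 361))/(X(22, 22) - 487) = ((46 - 1*(-58)) - 1/(175 - 361))/(21 - 487) = ((46 + 58) - 1/(-186))/(-466) = (104 - 1*(-1/186))*(-1/466) = (104 + 1/186)*(-1/466) = (19345/186)*(-1/466) = -19345/86676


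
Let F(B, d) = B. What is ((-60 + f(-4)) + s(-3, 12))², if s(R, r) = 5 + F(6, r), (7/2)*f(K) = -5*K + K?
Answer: 96721/49 ≈ 1973.9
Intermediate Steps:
f(K) = -8*K/7 (f(K) = 2*(-5*K + K)/7 = 2*(-4*K)/7 = -8*K/7)
s(R, r) = 11 (s(R, r) = 5 + 6 = 11)
((-60 + f(-4)) + s(-3, 12))² = ((-60 - 8/7*(-4)) + 11)² = ((-60 + 32/7) + 11)² = (-388/7 + 11)² = (-311/7)² = 96721/49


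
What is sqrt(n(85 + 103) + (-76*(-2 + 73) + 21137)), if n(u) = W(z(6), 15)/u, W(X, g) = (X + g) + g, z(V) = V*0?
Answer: sqrt(139088886)/94 ≈ 125.46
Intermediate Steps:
z(V) = 0
W(X, g) = X + 2*g
n(u) = 30/u (n(u) = (0 + 2*15)/u = (0 + 30)/u = 30/u)
sqrt(n(85 + 103) + (-76*(-2 + 73) + 21137)) = sqrt(30/(85 + 103) + (-76*(-2 + 73) + 21137)) = sqrt(30/188 + (-76*71 + 21137)) = sqrt(30*(1/188) + (-5396 + 21137)) = sqrt(15/94 + 15741) = sqrt(1479669/94) = sqrt(139088886)/94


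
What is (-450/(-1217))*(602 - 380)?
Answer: 99900/1217 ≈ 82.087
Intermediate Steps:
(-450/(-1217))*(602 - 380) = -450*(-1/1217)*222 = (450/1217)*222 = 99900/1217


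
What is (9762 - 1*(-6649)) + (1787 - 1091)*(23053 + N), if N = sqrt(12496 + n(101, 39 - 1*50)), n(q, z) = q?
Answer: 16061299 + 696*sqrt(12597) ≈ 1.6139e+7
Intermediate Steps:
N = sqrt(12597) (N = sqrt(12496 + 101) = sqrt(12597) ≈ 112.24)
(9762 - 1*(-6649)) + (1787 - 1091)*(23053 + N) = (9762 - 1*(-6649)) + (1787 - 1091)*(23053 + sqrt(12597)) = (9762 + 6649) + 696*(23053 + sqrt(12597)) = 16411 + (16044888 + 696*sqrt(12597)) = 16061299 + 696*sqrt(12597)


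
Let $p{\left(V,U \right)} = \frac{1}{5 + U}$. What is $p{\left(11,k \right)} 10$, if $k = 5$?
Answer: $1$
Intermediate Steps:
$p{\left(11,k \right)} 10 = \frac{1}{5 + 5} \cdot 10 = \frac{1}{10} \cdot 10 = 1$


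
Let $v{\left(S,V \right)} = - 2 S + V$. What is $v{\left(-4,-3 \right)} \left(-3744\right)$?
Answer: $-18720$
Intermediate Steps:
$v{\left(S,V \right)} = V - 2 S$
$v{\left(-4,-3 \right)} \left(-3744\right) = \left(-3 - -8\right) \left(-3744\right) = \left(-3 + 8\right) \left(-3744\right) = 5 \left(-3744\right) = -18720$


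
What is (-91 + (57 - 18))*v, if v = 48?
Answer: -2496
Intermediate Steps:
(-91 + (57 - 18))*v = (-91 + (57 - 18))*48 = (-91 + 39)*48 = -52*48 = -2496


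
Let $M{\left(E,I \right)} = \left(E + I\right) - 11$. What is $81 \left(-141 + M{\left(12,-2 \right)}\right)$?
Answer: $-11502$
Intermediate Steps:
$M{\left(E,I \right)} = -11 + E + I$
$81 \left(-141 + M{\left(12,-2 \right)}\right) = 81 \left(-141 - 1\right) = 81 \left(-142\right) = -11502$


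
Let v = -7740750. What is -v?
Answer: 7740750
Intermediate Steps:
-v = -1*(-7740750) = 7740750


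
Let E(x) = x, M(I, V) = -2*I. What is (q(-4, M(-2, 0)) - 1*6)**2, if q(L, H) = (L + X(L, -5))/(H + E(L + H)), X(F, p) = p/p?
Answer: 729/16 ≈ 45.563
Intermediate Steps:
X(F, p) = 1
q(L, H) = (1 + L)/(L + 2*H) (q(L, H) = (L + 1)/(H + (L + H)) = (1 + L)/(H + (H + L)) = (1 + L)/(L + 2*H))
(q(-4, M(-2, 0)) - 1*6)**2 = ((1 - 4)/(-4 + 2*(-2*(-2))) - 1*6)**2 = (-3/(-4 + 2*4) - 6)**2 = (-3/(-4 + 8) - 6)**2 = (-3/4 - 6)**2 = (-27/4)**2 = 729/16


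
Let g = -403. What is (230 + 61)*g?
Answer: -117273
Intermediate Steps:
(230 + 61)*g = (230 + 61)*(-403) = 291*(-403) = -117273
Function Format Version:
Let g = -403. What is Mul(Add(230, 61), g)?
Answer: -117273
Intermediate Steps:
Mul(Add(230, 61), g) = Mul(Add(230, 61), -403) = Mul(291, -403) = -117273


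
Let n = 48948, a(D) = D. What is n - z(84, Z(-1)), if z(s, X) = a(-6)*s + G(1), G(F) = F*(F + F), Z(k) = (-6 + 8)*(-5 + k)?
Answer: 49450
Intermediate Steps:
Z(k) = -10 + 2*k (Z(k) = 2*(-5 + k) = -10 + 2*k)
G(F) = 2*F² (G(F) = F*(2*F) = 2*F²)
z(s, X) = 2 - 6*s (z(s, X) = -6*s + 2*1² = -6*s + 2*1 = -6*s + 2 = 2 - 6*s)
n - z(84, Z(-1)) = 48948 - (2 - 6*84) = 48948 - (2 - 504) = 48948 - 1*(-502) = 48948 + 502 = 49450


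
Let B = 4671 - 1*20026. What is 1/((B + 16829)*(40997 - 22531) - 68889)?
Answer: 1/27149995 ≈ 3.6832e-8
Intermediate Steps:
B = -15355 (B = 4671 - 20026 = -15355)
1/((B + 16829)*(40997 - 22531) - 68889) = 1/((-15355 + 16829)*(40997 - 22531) - 68889) = 1/(1474*18466 - 68889) = 1/(27218884 - 68889) = 1/27149995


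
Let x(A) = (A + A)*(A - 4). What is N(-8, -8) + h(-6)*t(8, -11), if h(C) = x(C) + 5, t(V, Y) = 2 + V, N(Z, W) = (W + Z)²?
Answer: 1506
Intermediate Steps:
x(A) = 2*A*(-4 + A) (x(A) = (2*A)*(-4 + A) = 2*A*(-4 + A))
h(C) = 5 + 2*C*(-4 + C) (h(C) = 2*C*(-4 + C) + 5 = 5 + 2*C*(-4 + C))
N(-8, -8) + h(-6)*t(8, -11) = (-8 - 8)² + (5 + 2*(-6)*(-4 - 6))*(2 + 8) = (-16)² + (5 + 2*(-6)*(-10))*10 = 256 + (5 + 120)*10 = 256 + 125*10 = 256 + 1250 = 1506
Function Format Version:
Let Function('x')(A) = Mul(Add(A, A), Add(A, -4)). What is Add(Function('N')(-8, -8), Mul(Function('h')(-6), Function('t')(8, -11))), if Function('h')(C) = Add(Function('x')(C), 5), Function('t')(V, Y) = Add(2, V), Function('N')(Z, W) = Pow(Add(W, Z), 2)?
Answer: 1506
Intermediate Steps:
Function('x')(A) = Mul(2, A, Add(-4, A)) (Function('x')(A) = Mul(Mul(2, A), Add(-4, A)) = Mul(2, A, Add(-4, A)))
Function('h')(C) = Add(5, Mul(2, C, Add(-4, C))) (Function('h')(C) = Add(Mul(2, C, Add(-4, C)), 5) = Add(5, Mul(2, C, Add(-4, C))))
Add(Function('N')(-8, -8), Mul(Function('h')(-6), Function('t')(8, -11))) = Add(Pow(Add(-8, -8), 2), Mul(Add(5, Mul(2, -6, Add(-4, -6))), Add(2, 8))) = Add(Pow(-16, 2), Mul(Add(5, Mul(2, -6, -10)), 10)) = Add(256, Mul(Add(5, 120), 10)) = Add(256, Mul(125, 10)) = Add(256, 1250) = 1506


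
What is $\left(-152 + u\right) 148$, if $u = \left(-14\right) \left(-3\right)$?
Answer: $-16280$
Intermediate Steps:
$u = 42$
$\left(-152 + u\right) 148 = \left(-152 + 42\right) 148 = \left(-110\right) 148 = -16280$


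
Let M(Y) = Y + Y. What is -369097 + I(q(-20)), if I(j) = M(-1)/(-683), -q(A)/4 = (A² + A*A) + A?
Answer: -252093249/683 ≈ -3.6910e+5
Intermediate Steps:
q(A) = -8*A² - 4*A (q(A) = -4*((A² + A*A) + A) = -4*((A² + A²) + A) = -4*(2*A² + A) = -4*(A + 2*A²) = -8*A² - 4*A)
M(Y) = 2*Y
I(j) = 2/683 (I(j) = (2*(-1))/(-683) = -2*(-1/683) = 2/683)
-369097 + I(q(-20)) = -369097 + 2/683 = -252093249/683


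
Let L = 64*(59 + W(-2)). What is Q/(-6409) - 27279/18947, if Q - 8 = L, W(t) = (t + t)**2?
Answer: -265928287/121431323 ≈ -2.1899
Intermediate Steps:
W(t) = 4*t**2 (W(t) = (2*t)**2 = 4*t**2)
L = 4800 (L = 64*(59 + 4*(-2)**2) = 64*(59 + 4*4) = 64*(59 + 16) = 64*75 = 4800)
Q = 4808 (Q = 8 + 4800 = 4808)
Q/(-6409) - 27279/18947 = 4808/(-6409) - 27279/18947 = 4808*(-1/6409) - 27279*1/18947 = -4808/6409 - 27279/18947 = -265928287/121431323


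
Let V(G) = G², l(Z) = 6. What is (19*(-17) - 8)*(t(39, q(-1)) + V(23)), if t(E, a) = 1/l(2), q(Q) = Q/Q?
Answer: -1050925/6 ≈ -1.7515e+5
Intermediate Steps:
q(Q) = 1
t(E, a) = ⅙ (t(E, a) = 1/6 = ⅙)
(19*(-17) - 8)*(t(39, q(-1)) + V(23)) = (19*(-17) - 8)*(⅙ + 23²) = (-323 - 8)*(⅙ + 529) = -331*3175/6 = -1050925/6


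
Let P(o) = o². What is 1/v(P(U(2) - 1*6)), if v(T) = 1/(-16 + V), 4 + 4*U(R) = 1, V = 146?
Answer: 130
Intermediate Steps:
U(R) = -¾ (U(R) = -1 + (¼)*1 = -1 + ¼ = -¾)
v(T) = 1/130 (v(T) = 1/(-16 + 146) = 1/130)
1/v(P(U(2) - 1*6)) = 1/(1/130) = 130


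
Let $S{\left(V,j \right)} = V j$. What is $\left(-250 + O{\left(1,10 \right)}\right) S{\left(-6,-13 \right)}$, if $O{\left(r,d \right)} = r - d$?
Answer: $-20202$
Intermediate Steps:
$\left(-250 + O{\left(1,10 \right)}\right) S{\left(-6,-13 \right)} = \left(-250 + \left(1 - 10\right)\right) \left(\left(-6\right) \left(-13\right)\right) = \left(-250 + \left(1 - 10\right)\right) 78 = \left(-250 - 9\right) 78 = \left(-259\right) 78 = -20202$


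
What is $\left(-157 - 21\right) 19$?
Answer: $-3382$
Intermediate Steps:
$\left(-157 - 21\right) 19 = \left(-178\right) 19 = -3382$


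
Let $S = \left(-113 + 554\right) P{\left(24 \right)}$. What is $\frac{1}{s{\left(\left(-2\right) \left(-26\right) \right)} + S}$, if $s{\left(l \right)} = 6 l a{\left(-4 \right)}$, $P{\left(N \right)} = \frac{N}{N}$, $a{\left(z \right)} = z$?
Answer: $- \frac{1}{807} \approx -0.0012392$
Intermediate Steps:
$P{\left(N \right)} = 1$
$s{\left(l \right)} = - 24 l$ ($s{\left(l \right)} = 6 l \left(-4\right) = - 24 l$)
$S = 441$ ($S = \left(-113 + 554\right) 1 = 441 \cdot 1 = 441$)
$\frac{1}{s{\left(\left(-2\right) \left(-26\right) \right)} + S} = \frac{1}{- 24 \left(\left(-2\right) \left(-26\right)\right) + 441} = \frac{1}{\left(-24\right) 52 + 441} = \frac{1}{-1248 + 441} = \frac{1}{-807} = - \frac{1}{807}$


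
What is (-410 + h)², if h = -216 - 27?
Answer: 426409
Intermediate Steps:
h = -243
(-410 + h)² = (-410 - 243)² = (-653)² = 426409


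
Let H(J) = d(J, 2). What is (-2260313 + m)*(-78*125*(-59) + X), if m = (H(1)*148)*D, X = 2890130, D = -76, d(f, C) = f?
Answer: -7871822058180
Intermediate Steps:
H(J) = J
m = -11248 (m = (1*148)*(-76) = 148*(-76) = -11248)
(-2260313 + m)*(-78*125*(-59) + X) = (-2260313 - 11248)*(-78*125*(-59) + 2890130) = -2271561*(-9750*(-59) + 2890130) = -2271561*(575250 + 2890130) = -2271561*3465380 = -7871822058180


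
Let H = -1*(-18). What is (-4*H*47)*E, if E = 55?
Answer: -186120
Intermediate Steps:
H = 18
(-4*H*47)*E = (-4*18*47)*55 = -72*47*55 = -3384*55 = -186120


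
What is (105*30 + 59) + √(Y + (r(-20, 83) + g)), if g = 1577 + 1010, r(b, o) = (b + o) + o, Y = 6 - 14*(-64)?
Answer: 3209 + √3635 ≈ 3269.3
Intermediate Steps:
Y = 902 (Y = 6 + 896 = 902)
r(b, o) = b + 2*o
g = 2587
(105*30 + 59) + √(Y + (r(-20, 83) + g)) = (105*30 + 59) + √(902 + ((-20 + 2*83) + 2587)) = (3150 + 59) + √(902 + ((-20 + 166) + 2587)) = 3209 + √(902 + (146 + 2587)) = 3209 + √(902 + 2733) = 3209 + √3635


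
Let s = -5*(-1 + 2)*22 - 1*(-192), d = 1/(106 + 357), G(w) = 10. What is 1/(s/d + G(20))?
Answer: 1/37976 ≈ 2.6332e-5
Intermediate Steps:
d = 1/463 ≈ 0.0021598
s = 82 (s = -5*1*22 + 192 = -5*22 + 192 = -110 + 192 = 82)
1/(s/d + G(20)) = 1/(82/(1/463) + 10) = 1/(82*463 + 10) = 1/(37966 + 10) = 1/37976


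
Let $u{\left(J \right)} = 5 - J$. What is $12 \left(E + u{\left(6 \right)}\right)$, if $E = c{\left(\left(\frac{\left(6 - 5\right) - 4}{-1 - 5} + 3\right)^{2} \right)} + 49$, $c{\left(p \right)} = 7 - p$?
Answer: $513$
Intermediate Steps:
$E = \frac{175}{4}$ ($E = \left(7 - \left(\frac{\left(6 - 5\right) - 4}{-1 - 5} + 3\right)^{2}\right) + 49 = \left(7 - \left(\frac{1 - 4}{-6} + 3\right)^{2}\right) + 49 = \left(7 - \left(\left(-3\right) \left(- \frac{1}{6}\right) + 3\right)^{2}\right) + 49 = \left(7 - \left(\frac{1}{2} + 3\right)^{2}\right) + 49 = \left(7 - \left(\frac{7}{2}\right)^{2}\right) + 49 = \left(7 - \frac{49}{4}\right) + 49 = - \frac{21}{4} + 49 = \frac{175}{4} \approx 43.75$)
$12 \left(E + u{\left(6 \right)}\right) = 12 \left(\frac{175}{4} + \left(5 - 6\right)\right) = 12 \left(\frac{175}{4} - 1\right) = 12 \cdot \frac{171}{4} = 513$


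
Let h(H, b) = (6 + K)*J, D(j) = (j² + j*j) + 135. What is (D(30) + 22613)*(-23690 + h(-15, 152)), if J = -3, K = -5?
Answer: -581615764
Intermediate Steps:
D(j) = 135 + 2*j² (D(j) = (j² + j²) + 135 = 2*j² + 135 = 135 + 2*j²)
h(H, b) = -3 (h(H, b) = (6 - 5)*(-3) = 1*(-3) = -3)
(D(30) + 22613)*(-23690 + h(-15, 152)) = ((135 + 2*30²) + 22613)*(-23690 - 3) = ((135 + 2*900) + 22613)*(-23693) = ((135 + 1800) + 22613)*(-23693) = (1935 + 22613)*(-23693) = 24548*(-23693) = -581615764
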